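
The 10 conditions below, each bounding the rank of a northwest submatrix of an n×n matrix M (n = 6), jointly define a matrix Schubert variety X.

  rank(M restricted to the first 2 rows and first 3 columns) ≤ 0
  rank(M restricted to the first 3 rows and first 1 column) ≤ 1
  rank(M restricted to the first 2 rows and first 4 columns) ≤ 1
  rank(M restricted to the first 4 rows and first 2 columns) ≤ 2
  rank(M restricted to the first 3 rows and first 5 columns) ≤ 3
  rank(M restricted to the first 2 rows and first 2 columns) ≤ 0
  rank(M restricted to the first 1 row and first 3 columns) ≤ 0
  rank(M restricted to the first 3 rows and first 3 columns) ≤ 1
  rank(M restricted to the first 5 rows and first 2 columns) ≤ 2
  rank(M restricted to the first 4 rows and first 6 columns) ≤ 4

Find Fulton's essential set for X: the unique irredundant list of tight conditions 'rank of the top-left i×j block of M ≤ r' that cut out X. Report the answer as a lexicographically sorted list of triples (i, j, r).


Propagating the 10 rank bounds to every northwest block:

  i=1: 0, 0, 0, 1, 1, 1
  i=2: 0, 0, 0, 1, 2, 2
  i=3: 1, 1, 1, 2, 3, 3
  i=4: 1, 2, 2, 3, 4, 4
  i=5: 1, 2, 3, 4, 5, 5
  i=6: 1, 2, 3, 4, 5, 6

hence w(1..6) = (4, 5, 1, 2, 3, 6).

D(w) has 6 cells with 1 SE-corner; essential set:

[(2, 3, 0)]


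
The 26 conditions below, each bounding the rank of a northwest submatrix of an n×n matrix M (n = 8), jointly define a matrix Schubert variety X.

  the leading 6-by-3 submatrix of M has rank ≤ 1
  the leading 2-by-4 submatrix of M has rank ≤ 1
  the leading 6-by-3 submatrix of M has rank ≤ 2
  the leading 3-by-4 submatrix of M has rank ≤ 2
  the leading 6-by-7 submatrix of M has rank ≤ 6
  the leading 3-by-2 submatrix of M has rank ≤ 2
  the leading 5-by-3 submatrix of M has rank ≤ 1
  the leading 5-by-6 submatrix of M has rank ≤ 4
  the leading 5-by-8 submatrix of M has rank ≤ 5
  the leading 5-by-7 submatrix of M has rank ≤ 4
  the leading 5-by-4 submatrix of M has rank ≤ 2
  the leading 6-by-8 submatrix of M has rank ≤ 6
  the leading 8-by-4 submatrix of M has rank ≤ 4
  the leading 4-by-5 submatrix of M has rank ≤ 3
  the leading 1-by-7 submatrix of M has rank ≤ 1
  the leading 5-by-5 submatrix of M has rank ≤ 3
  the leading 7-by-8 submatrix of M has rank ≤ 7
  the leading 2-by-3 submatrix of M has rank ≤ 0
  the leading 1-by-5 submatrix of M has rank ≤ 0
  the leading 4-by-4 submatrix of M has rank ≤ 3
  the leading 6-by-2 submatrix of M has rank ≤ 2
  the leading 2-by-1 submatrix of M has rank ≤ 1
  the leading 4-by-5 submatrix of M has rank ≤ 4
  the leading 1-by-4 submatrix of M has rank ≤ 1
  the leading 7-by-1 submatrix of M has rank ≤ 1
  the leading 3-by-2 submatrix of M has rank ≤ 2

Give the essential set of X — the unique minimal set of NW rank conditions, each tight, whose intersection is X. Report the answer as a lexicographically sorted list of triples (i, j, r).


Reconstructing r_w from the 26 given conditions:

  0, 0, 0, 0, 0, 1, 1, 1
  0, 0, 0, 1, 1, 2, 2, 2
  1, 1, 1, 2, 2, 3, 3, 3
  1, 1, 1, 2, 3, 4, 4, 4
  1, 1, 1, 2, 3, 4, 4, 5
  1, 1, 1, 2, 3, 4, 5, 6
  1, 2, 2, 3, 4, 5, 6, 7
  1, 2, 3, 4, 5, 6, 7, 8

the unique w with this rank table is (6, 4, 1, 5, 8, 7, 2, 3).

4 SE-corners of the 15-cell Rothe diagram give Ess(w):

[(1, 5, 0), (2, 3, 0), (5, 7, 4), (6, 3, 1)]


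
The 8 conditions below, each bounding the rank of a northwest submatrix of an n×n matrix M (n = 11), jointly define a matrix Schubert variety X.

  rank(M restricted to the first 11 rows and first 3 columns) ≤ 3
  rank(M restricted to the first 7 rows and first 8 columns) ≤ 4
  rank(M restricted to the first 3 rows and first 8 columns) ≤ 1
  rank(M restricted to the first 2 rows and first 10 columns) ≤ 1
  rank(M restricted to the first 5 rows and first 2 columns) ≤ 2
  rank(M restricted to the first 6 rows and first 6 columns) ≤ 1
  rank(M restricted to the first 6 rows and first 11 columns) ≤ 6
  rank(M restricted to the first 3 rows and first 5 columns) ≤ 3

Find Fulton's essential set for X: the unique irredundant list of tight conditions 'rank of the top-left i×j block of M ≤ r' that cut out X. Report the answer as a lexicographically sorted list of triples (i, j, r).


Computing R[i][j] = min implied NW-rank bound (n=11, 8 conditions):

  row 1: 1, 1, 1, 1, 1, 1, 1, 1, 1, 1, 1
  row 2: 1, 1, 1, 1, 1, 1, 1, 1, 1, 1, 2
  row 3: 1, 1, 1, 1, 1, 1, 1, 1, 2, 2, 3
  row 4: 1, 1, 1, 1, 1, 1, 2, 2, 3, 3, 4
  row 5: 1, 1, 1, 1, 1, 1, 2, 3, 4, 4, 5
  row 6: 1, 1, 1, 1, 1, 1, 2, 3, 4, 5, 6
  row 7: 1, 2, 2, 2, 2, 2, 3, 4, 5, 6, 7
  row 8: 1, 2, 3, 3, 3, 3, 4, 5, 6, 7, 8
  row 9: 1, 2, 3, 4, 4, 4, 5, 6, 7, 8, 9
  row 10: 1, 2, 3, 4, 5, 5, 6, 7, 8, 9, 10
  row 11: 1, 2, 3, 4, 5, 6, 7, 8, 9, 10, 11

hence w(1..11) = (1, 11, 9, 7, 8, 10, 2, 3, 4, 5, 6).

|D(w)|=31, |Ess(w)|=3:

[(2, 10, 1), (3, 8, 1), (6, 6, 1)]


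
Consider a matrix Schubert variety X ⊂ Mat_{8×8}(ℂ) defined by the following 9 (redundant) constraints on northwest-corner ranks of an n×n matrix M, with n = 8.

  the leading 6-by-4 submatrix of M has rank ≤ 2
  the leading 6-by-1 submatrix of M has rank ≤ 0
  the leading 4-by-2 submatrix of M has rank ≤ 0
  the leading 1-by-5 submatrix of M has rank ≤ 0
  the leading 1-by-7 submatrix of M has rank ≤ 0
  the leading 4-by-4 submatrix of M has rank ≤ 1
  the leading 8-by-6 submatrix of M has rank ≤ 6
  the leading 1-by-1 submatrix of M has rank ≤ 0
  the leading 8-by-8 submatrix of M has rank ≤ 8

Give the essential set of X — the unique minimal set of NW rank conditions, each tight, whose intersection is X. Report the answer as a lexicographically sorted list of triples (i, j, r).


The tightest implied rank at each (i,j), from the 9 conditions:

  R[1]: 0 0 0 0 0 0 0 1
  R[2]: 0 0 1 1 1 1 1 2
  R[3]: 0 0 1 1 2 2 2 3
  R[4]: 0 0 1 1 2 3 3 4
  R[5]: 0 1 2 2 3 4 4 5
  R[6]: 0 1 2 2 3 4 5 6
  R[7]: 1 2 3 3 4 5 6 7
  R[8]: 1 2 3 4 5 6 7 8

second differences of R give the permutation w = (8, 3, 5, 6, 2, 7, 1, 4).

Fulton essential set (5 of the 18 Rothe cells):

[(1, 7, 0), (4, 2, 0), (4, 4, 1), (6, 1, 0), (6, 4, 2)]


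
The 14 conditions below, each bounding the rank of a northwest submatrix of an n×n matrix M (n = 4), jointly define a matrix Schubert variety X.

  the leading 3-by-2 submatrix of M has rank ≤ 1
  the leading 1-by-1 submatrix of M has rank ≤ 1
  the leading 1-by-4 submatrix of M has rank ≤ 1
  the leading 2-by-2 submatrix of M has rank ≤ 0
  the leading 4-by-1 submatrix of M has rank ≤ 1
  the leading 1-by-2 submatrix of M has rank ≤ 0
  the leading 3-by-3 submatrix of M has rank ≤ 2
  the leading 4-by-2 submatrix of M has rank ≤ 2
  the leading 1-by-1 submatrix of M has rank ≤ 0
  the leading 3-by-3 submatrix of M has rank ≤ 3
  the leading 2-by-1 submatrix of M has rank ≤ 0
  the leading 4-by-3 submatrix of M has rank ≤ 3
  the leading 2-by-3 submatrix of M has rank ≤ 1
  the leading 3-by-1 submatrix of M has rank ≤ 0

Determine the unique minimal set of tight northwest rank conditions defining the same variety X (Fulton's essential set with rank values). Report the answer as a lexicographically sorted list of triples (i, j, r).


Reconstructing r_w from the 14 given conditions:

  R[1]: 0, 0, 1, 1
  R[2]: 0, 0, 1, 2
  R[3]: 0, 1, 2, 3
  R[4]: 1, 2, 3, 4

reading off 1-entries of Δ²R: w = (3, 4, 2, 1).

2 SE-corners of the 5-cell Rothe diagram give Ess(w):

[(2, 2, 0), (3, 1, 0)]


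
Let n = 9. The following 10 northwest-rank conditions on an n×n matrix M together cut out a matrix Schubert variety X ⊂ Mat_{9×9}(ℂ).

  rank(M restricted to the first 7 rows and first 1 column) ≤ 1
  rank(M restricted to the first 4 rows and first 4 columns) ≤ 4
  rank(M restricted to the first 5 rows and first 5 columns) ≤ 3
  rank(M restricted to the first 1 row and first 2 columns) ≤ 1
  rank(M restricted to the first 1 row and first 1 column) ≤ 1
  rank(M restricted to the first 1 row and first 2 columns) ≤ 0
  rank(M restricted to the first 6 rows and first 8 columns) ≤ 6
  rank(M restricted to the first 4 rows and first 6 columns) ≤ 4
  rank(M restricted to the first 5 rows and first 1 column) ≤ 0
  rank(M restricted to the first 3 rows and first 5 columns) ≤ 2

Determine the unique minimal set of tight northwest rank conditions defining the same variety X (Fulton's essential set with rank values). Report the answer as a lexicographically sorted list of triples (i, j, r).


The tightest implied rank at each (i,j), from the 10 conditions:

  i=1: 0 | 0 | 1 | 1 | 1 | 1 | 1 | 1 | 1
  i=2: 0 | 1 | 2 | 2 | 2 | 2 | 2 | 2 | 2
  i=3: 0 | 1 | 2 | 2 | 2 | 3 | 3 | 3 | 3
  i=4: 0 | 1 | 2 | 3 | 3 | 4 | 4 | 4 | 4
  i=5: 0 | 1 | 2 | 3 | 3 | 4 | 5 | 5 | 5
  i=6: 1 | 2 | 3 | 4 | 4 | 5 | 6 | 6 | 6
  i=7: 1 | 2 | 3 | 4 | 5 | 6 | 7 | 7 | 7
  i=8: 1 | 2 | 3 | 4 | 5 | 6 | 7 | 8 | 8
  i=9: 1 | 2 | 3 | 4 | 5 | 6 | 7 | 8 | 9

second differences of R give the permutation w = (3, 2, 6, 4, 7, 1, 5, 8, 9).

D(w) has 9 cells with 4 SE-corners; essential set:

[(1, 2, 0), (3, 5, 2), (5, 1, 0), (5, 5, 3)]


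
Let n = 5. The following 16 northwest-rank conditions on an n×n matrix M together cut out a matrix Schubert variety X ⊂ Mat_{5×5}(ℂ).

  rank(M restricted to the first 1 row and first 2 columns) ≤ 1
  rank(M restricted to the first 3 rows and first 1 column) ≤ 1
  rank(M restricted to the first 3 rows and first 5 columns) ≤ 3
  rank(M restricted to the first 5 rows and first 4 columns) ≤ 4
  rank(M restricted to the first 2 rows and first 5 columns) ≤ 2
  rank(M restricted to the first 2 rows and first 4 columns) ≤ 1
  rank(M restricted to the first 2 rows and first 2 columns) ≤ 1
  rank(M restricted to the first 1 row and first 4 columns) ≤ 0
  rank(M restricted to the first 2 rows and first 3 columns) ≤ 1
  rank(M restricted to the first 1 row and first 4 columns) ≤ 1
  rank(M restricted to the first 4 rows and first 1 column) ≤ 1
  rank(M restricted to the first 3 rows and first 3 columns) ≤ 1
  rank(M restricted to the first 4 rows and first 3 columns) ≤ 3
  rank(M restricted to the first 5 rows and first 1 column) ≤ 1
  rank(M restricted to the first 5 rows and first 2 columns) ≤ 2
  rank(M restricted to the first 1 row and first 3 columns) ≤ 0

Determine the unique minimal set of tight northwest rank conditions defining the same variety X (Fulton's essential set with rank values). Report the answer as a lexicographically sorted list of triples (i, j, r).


Propagating the 16 rank bounds to every northwest block:

  0 | 0 | 0 | 0 | 1
  1 | 1 | 1 | 1 | 2
  1 | 1 | 1 | 2 | 3
  1 | 2 | 2 | 3 | 4
  1 | 2 | 3 | 4 | 5

second differences of R give the permutation w = (5, 1, 4, 2, 3).

Fulton essential set (2 of the 6 Rothe cells):

[(1, 4, 0), (3, 3, 1)]


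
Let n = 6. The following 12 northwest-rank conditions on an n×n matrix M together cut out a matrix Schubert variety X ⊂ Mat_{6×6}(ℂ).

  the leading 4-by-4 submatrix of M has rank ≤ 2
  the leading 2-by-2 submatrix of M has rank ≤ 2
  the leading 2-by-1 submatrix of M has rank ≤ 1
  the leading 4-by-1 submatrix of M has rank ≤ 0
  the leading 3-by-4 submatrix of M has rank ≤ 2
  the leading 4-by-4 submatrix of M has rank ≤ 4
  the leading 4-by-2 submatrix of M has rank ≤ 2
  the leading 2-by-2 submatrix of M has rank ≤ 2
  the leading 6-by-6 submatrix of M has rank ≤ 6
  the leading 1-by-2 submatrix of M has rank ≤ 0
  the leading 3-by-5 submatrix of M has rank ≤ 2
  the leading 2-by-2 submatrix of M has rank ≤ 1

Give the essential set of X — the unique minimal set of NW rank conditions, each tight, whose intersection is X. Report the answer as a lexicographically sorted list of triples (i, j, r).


Recovering R(i,j) via the rank-extension bound from the 12 conditions:

  R[1]: 0 | 0 | 1 | 1 | 1 | 1
  R[2]: 0 | 1 | 2 | 2 | 2 | 2
  R[3]: 0 | 1 | 2 | 2 | 2 | 3
  R[4]: 0 | 1 | 2 | 2 | 3 | 4
  R[5]: 1 | 2 | 3 | 3 | 4 | 5
  R[6]: 1 | 2 | 3 | 4 | 5 | 6

second differences of R give the permutation w = (3, 2, 6, 5, 1, 4).

4 SE-corners of the 8-cell Rothe diagram give Ess(w):

[(1, 2, 0), (3, 5, 2), (4, 1, 0), (4, 4, 2)]


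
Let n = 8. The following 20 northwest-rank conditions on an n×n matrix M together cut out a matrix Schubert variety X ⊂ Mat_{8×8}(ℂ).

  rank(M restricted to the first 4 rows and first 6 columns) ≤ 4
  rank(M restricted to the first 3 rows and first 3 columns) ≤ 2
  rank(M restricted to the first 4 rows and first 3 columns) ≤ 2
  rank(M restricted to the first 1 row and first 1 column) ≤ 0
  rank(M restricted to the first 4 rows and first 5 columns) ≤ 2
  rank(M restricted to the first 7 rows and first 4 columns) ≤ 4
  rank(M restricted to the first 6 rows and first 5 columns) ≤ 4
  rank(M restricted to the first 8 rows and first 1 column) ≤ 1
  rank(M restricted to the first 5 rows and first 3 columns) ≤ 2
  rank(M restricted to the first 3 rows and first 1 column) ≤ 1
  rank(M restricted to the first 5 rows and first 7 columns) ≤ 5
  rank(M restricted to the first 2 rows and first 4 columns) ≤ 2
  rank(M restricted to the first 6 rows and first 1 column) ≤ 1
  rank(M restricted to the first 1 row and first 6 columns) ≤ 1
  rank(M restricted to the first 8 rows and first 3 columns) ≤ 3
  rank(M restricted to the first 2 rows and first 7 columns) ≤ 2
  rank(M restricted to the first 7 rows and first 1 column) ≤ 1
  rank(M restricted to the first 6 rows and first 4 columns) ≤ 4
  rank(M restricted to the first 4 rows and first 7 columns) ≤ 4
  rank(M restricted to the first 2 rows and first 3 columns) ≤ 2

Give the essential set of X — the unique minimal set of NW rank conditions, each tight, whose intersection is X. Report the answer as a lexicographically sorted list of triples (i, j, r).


Rank table r_w(8×8) implied by the 20 constraints:

  0  1  1  1  1  1  1  1
  1  2  2  2  2  2  2  2
  1  2  2  2  2  3  3  3
  1  2  2  2  2  3  4  4
  1  2  2  3  3  4  5  5
  1  2  3  4  4  5  6  6
  1  2  3  4  5  6  7  7
  1  2  3  4  5  6  7  8

giving w = (2, 1, 6, 7, 4, 3, 5, 8) via Δ²R.

Rothe diagram D(w) (8 cells), 3 SE-corners (essential conditions):

[(1, 1, 0), (4, 5, 2), (5, 3, 2)]


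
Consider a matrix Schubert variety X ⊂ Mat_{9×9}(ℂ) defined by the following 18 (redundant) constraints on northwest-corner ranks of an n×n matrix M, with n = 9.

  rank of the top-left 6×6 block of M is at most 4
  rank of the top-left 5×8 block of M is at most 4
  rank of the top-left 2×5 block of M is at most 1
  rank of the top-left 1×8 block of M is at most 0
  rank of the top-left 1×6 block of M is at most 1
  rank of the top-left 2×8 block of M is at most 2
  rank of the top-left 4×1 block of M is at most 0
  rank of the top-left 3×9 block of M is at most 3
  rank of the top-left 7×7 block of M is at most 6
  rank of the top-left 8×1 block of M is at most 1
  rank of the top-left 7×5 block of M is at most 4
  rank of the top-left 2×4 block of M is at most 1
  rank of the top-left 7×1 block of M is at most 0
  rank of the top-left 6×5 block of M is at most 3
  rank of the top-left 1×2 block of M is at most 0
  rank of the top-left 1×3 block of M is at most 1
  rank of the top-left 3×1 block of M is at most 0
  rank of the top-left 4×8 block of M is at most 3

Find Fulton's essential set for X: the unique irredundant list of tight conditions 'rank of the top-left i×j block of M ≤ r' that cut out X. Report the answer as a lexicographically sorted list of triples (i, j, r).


Rank table r_w(9×9) implied by the 18 constraints:

  0 0 0 0 0 0 0 0 1
  0 1 1 1 1 1 1 1 2
  0 1 2 2 2 2 2 2 3
  0 1 2 3 3 3 3 3 4
  0 1 2 3 3 4 4 4 5
  0 1 2 3 3 4 5 5 6
  0 1 2 3 4 5 6 6 7
  1 2 3 4 5 6 7 7 8
  1 2 3 4 5 6 7 8 9

hence w(1..9) = (9, 2, 3, 4, 6, 7, 5, 1, 8).

ℓ(w)=16; the 3 essential cells (i,j,r):

[(1, 8, 0), (6, 5, 3), (7, 1, 0)]


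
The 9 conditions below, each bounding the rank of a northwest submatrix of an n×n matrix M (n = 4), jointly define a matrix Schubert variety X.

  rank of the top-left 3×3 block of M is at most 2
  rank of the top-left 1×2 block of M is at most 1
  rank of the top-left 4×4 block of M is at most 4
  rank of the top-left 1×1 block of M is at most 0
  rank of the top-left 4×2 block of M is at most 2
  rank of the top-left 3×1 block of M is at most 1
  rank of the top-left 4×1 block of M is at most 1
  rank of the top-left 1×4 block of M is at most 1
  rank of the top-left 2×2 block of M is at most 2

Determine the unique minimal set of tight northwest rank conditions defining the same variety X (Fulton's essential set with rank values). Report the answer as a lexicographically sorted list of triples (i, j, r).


Recovering R(i,j) via the rank-extension bound from the 9 conditions:

  R[1]: 0 | 1 | 1 | 1
  R[2]: 1 | 2 | 2 | 2
  R[3]: 1 | 2 | 2 | 3
  R[4]: 1 | 2 | 3 | 4

so w = (2, 1, 4, 3).

|D(w)|=2, |Ess(w)|=2:

[(1, 1, 0), (3, 3, 2)]


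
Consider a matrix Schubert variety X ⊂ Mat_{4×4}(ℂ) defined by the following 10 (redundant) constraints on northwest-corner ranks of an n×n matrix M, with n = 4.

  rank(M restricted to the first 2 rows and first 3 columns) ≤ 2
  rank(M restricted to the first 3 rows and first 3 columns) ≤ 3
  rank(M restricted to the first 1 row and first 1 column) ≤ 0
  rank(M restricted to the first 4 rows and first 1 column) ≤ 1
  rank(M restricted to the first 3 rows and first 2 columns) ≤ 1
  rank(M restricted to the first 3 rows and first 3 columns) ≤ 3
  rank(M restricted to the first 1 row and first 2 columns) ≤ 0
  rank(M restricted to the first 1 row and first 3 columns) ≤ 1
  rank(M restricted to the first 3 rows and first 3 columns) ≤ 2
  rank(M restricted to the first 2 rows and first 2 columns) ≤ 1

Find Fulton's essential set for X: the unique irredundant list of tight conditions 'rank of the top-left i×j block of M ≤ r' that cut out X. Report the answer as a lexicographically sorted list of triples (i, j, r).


Reconstructing r_w from the 10 given conditions:

  0, 0, 1, 1
  1, 1, 2, 2
  1, 1, 2, 3
  1, 2, 3, 4

the unique w with this rank table is (3, 1, 4, 2).

|D(w)|=3, |Ess(w)|=2:

[(1, 2, 0), (3, 2, 1)]


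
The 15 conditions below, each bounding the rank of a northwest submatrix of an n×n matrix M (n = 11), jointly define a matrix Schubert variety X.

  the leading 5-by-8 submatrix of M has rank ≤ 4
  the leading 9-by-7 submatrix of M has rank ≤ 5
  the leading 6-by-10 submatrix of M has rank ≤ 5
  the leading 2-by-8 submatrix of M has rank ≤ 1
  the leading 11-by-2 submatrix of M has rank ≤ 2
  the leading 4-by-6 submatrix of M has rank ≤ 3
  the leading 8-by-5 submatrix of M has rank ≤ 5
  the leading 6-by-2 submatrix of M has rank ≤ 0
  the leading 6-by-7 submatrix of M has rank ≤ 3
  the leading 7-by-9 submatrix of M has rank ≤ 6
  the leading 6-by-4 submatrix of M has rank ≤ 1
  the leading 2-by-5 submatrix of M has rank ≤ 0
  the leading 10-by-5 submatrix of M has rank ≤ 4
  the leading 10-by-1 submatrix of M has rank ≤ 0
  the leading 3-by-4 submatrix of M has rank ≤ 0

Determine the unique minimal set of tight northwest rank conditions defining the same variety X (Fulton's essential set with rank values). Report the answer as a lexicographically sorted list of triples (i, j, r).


Recovering R(i,j) via the rank-extension bound from the 15 conditions:

  R[1]: 0 0 0 0 0 1 1 1 1 1 1
  R[2]: 0 0 0 0 0 1 1 1 2 2 2
  R[3]: 0 0 0 0 1 2 2 2 3 3 3
  R[4]: 0 0 1 1 2 3 3 3 4 4 4
  R[5]: 0 0 1 1 2 3 3 4 5 5 5
  R[6]: 0 0 1 1 2 3 3 4 5 5 6
  R[7]: 0 1 2 2 3 4 4 5 6 6 7
  R[8]: 0 1 2 3 4 5 5 6 7 7 8
  R[9]: 0 1 2 3 4 5 5 6 7 8 9
  R[10]: 0 1 2 3 4 5 6 7 8 9 10
  R[11]: 1 2 3 4 5 6 7 8 9 10 11

hence w(1..11) = (6, 9, 5, 3, 8, 11, 2, 4, 10, 7, 1).

Fulton essential set (9 of the 32 Rothe cells):

[(2, 5, 0), (2, 8, 1), (3, 4, 0), (6, 2, 0), (6, 4, 1), (6, 7, 3), (6, 10, 5), (9, 7, 5), (10, 1, 0)]


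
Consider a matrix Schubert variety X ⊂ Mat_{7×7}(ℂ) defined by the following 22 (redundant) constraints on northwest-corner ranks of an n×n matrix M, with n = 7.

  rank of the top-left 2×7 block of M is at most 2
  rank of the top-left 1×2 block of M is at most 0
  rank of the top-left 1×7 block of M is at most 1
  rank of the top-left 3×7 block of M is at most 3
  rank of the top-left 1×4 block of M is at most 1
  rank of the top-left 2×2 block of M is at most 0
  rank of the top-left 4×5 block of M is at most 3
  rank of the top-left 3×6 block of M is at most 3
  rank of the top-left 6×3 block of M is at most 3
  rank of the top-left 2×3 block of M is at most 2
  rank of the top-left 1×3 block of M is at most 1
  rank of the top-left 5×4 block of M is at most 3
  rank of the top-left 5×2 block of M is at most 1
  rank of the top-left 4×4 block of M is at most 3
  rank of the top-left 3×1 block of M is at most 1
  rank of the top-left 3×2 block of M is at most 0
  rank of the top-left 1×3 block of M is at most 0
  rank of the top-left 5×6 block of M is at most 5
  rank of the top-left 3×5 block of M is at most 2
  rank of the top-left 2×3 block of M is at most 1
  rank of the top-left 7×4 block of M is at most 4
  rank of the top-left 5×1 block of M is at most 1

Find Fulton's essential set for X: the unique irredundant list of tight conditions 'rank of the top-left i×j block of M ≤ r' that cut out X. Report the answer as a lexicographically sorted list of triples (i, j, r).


Computing R[i][j] = min implied NW-rank bound (n=7, 22 conditions):

  0 | 0 | 0 | 1 | 1 | 1 | 1
  0 | 0 | 1 | 2 | 2 | 2 | 2
  0 | 0 | 1 | 2 | 2 | 3 | 3
  1 | 1 | 2 | 3 | 3 | 4 | 4
  1 | 1 | 2 | 3 | 4 | 5 | 5
  1 | 2 | 3 | 4 | 5 | 6 | 6
  1 | 2 | 3 | 4 | 5 | 6 | 7

giving w = (4, 3, 6, 1, 5, 2, 7) via Δ²R.

D(w) has 9 cells with 4 SE-corners; essential set:

[(1, 3, 0), (3, 2, 0), (3, 5, 2), (5, 2, 1)]


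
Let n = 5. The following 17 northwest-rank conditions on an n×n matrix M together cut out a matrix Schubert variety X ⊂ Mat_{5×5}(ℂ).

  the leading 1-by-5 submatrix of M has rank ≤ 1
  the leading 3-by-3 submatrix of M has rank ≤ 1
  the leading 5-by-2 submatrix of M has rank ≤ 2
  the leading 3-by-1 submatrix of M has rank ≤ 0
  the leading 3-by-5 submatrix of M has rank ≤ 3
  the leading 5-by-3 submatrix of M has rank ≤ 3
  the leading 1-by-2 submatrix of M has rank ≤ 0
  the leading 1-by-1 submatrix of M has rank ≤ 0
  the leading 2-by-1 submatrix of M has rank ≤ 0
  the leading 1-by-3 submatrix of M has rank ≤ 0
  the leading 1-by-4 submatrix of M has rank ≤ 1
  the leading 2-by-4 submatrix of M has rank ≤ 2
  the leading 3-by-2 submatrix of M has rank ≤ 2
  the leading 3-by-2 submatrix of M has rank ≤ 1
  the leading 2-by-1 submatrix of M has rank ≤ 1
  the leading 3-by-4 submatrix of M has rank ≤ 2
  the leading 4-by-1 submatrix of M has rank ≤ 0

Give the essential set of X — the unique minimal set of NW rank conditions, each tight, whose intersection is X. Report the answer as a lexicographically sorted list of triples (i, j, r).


Propagating the 17 rank bounds to every northwest block:

  R[1]: 0  0  0  1  1
  R[2]: 0  1  1  2  2
  R[3]: 0  1  1  2  3
  R[4]: 0  1  2  3  4
  R[5]: 1  2  3  4  5

second differences of R give the permutation w = (4, 2, 5, 3, 1).

D(w) has 7 cells with 3 SE-corners; essential set:

[(1, 3, 0), (3, 3, 1), (4, 1, 0)]


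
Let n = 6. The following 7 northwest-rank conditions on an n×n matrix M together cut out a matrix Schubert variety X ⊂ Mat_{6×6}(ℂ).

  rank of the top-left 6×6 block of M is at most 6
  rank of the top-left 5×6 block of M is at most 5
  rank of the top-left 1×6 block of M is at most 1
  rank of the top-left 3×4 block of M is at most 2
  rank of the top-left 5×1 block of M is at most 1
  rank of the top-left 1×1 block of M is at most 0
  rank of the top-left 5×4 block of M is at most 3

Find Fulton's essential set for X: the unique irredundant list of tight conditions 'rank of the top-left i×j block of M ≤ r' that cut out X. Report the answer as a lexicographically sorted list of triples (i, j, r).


Reconstructing r_w from the 7 given conditions:

  0  1  1  1  1  1
  1  2  2  2  2  2
  1  2  2  2  3  3
  1  2  3  3  4  4
  1  2  3  3  4  5
  1  2  3  4  5  6

second differences of R give the permutation w = (2, 1, 5, 3, 6, 4).

ℓ(w)=4; the 3 essential cells (i,j,r):

[(1, 1, 0), (3, 4, 2), (5, 4, 3)]


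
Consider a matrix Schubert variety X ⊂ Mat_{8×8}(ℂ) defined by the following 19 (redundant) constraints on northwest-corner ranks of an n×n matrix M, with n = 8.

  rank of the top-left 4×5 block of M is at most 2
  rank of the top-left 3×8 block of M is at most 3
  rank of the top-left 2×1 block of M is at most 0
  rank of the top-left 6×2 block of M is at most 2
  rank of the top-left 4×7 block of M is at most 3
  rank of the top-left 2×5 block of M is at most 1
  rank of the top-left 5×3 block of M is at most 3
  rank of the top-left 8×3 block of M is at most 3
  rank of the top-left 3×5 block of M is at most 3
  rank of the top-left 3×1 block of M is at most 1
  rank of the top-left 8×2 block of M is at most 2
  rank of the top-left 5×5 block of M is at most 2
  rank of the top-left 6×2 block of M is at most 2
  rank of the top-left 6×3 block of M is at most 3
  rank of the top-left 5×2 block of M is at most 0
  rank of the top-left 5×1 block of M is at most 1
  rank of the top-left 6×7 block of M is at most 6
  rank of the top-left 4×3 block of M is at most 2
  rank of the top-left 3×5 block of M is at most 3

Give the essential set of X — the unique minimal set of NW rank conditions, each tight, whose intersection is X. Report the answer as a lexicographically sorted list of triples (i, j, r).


Reconstructing r_w from the 19 given conditions:

  row 1: 0 0 1 1 1 1 1 1
  row 2: 0 0 1 1 1 2 2 2
  row 3: 0 0 1 2 2 3 3 3
  row 4: 0 0 1 2 2 3 3 4
  row 5: 0 0 1 2 2 3 4 5
  row 6: 1 1 2 3 3 4 5 6
  row 7: 1 2 3 4 4 5 6 7
  row 8: 1 2 3 4 5 6 7 8

hence w(1..8) = (3, 6, 4, 8, 7, 1, 2, 5).

4 SE-corners of the 15-cell Rothe diagram give Ess(w):

[(2, 5, 1), (4, 7, 3), (5, 2, 0), (5, 5, 2)]


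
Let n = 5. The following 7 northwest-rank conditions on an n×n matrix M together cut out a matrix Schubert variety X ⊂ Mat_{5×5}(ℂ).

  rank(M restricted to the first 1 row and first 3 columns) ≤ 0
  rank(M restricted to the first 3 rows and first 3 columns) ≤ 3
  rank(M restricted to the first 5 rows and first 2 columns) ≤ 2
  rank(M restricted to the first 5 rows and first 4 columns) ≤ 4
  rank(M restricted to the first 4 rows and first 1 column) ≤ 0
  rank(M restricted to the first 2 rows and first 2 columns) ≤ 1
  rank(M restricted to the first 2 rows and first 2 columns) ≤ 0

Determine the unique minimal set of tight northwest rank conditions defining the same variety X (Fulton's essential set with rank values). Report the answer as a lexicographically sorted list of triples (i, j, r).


Reconstructing r_w from the 7 given conditions:

  R[1]: 0, 0, 0, 1, 1
  R[2]: 0, 0, 1, 2, 2
  R[3]: 0, 1, 2, 3, 3
  R[4]: 0, 1, 2, 3, 4
  R[5]: 1, 2, 3, 4, 5

hence w(1..5) = (4, 3, 2, 5, 1).

Rothe diagram D(w) (7 cells), 3 SE-corners (essential conditions):

[(1, 3, 0), (2, 2, 0), (4, 1, 0)]


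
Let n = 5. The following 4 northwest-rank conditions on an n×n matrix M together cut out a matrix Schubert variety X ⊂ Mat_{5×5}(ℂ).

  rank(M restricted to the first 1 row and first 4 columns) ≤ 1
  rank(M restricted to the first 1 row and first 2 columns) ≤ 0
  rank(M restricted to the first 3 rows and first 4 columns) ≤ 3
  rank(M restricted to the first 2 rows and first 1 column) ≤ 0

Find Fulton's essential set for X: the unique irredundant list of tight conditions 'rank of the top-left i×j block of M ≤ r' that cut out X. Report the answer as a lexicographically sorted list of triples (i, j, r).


Propagating the 4 rank bounds to every northwest block:

  i=1: 0, 0, 1, 1, 1
  i=2: 0, 1, 2, 2, 2
  i=3: 1, 2, 3, 3, 3
  i=4: 1, 2, 3, 4, 4
  i=5: 1, 2, 3, 4, 5

the unique w with this rank table is (3, 2, 1, 4, 5).

Rothe diagram D(w) (3 cells), 2 SE-corners (essential conditions):

[(1, 2, 0), (2, 1, 0)]


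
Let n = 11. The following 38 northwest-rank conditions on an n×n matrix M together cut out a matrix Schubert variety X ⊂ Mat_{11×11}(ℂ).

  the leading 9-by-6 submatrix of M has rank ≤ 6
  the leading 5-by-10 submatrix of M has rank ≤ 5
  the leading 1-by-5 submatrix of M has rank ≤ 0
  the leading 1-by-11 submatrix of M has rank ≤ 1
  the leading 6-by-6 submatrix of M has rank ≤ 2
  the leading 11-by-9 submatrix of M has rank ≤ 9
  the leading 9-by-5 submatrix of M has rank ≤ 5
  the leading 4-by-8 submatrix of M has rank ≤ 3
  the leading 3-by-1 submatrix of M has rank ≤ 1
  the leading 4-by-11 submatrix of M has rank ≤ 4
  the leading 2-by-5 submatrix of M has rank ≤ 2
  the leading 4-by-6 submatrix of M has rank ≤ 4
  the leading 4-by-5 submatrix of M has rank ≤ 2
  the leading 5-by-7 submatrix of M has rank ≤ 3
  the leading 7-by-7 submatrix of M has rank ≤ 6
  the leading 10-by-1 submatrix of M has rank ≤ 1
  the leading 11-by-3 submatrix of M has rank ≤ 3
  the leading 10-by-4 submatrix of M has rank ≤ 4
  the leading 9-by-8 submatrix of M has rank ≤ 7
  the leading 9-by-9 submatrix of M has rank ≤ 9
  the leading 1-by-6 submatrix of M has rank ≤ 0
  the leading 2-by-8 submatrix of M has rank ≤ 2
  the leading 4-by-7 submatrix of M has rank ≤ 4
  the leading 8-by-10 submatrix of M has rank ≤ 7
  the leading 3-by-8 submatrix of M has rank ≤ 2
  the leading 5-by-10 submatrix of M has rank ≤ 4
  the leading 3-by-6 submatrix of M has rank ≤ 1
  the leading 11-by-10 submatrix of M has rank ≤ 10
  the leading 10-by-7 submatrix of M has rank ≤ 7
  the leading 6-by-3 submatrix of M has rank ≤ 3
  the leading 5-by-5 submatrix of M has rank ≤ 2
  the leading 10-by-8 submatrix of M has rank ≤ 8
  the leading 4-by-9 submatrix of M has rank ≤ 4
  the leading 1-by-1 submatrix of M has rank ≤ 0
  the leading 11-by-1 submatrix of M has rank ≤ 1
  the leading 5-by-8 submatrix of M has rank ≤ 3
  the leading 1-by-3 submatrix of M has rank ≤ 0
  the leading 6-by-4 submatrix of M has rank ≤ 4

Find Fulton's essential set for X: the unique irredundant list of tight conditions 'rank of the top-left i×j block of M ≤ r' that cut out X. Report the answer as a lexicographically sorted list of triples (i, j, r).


Reconstructing r_w from the 38 given conditions:

  R[1]: 0, 0, 0, 0, 0, 0, 1, 1, 1, 1, 1
  R[2]: 1, 1, 1, 1, 1, 1, 2, 2, 2, 2, 2
  R[3]: 1, 1, 1, 1, 1, 1, 2, 2, 3, 3, 3
  R[4]: 1, 2, 2, 2, 2, 2, 3, 3, 4, 4, 4
  R[5]: 1, 2, 2, 2, 2, 2, 3, 3, 4, 4, 5
  R[6]: 1, 2, 2, 2, 2, 2, 3, 4, 5, 5, 6
  R[7]: 1, 2, 3, 3, 3, 3, 4, 5, 6, 6, 7
  R[8]: 1, 2, 3, 4, 4, 4, 5, 6, 7, 7, 8
  R[9]: 1, 2, 3, 4, 5, 5, 6, 7, 8, 8, 9
  R[10]: 1, 2, 3, 4, 5, 6, 7, 8, 9, 9, 10
  R[11]: 1, 2, 3, 4, 5, 6, 7, 8, 9, 10, 11

so w = (7, 1, 9, 2, 11, 8, 3, 4, 5, 6, 10).

Fulton essential set (6 of the 22 Rothe cells):

[(1, 6, 0), (3, 6, 1), (3, 8, 2), (5, 8, 3), (5, 10, 4), (6, 6, 2)]


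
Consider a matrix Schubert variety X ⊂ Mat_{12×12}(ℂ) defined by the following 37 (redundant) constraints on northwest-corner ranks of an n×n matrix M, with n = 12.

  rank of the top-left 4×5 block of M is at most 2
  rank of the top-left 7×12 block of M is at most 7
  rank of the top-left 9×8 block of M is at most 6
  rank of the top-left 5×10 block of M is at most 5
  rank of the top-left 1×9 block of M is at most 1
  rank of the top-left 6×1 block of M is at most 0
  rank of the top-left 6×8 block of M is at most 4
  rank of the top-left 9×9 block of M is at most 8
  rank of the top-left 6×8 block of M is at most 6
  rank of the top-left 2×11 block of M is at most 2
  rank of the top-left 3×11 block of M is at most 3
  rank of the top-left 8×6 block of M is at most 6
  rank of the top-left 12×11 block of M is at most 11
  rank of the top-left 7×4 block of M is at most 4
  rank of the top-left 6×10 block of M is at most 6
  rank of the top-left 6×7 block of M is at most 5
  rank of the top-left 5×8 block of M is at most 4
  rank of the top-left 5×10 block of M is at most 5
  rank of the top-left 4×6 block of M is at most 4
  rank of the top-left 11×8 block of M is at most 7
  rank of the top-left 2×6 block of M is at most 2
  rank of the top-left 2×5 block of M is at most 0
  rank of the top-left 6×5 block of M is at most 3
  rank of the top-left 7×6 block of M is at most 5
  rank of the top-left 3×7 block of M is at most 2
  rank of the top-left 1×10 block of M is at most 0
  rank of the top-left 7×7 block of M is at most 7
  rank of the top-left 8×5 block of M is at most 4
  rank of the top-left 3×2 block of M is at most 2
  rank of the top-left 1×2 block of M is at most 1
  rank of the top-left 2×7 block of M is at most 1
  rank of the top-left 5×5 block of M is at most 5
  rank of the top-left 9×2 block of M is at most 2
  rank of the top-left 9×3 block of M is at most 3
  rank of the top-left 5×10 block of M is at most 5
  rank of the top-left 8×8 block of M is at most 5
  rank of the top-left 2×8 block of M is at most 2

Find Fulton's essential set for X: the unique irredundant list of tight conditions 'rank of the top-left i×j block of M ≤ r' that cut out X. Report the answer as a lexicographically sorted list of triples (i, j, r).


Computing R[i][j] = min implied NW-rank bound (n=12, 37 conditions):

  i=1: 0, 0, 0, 0, 0, 0, 0, 0, 0, 0, 1, 1
  i=2: 0, 0, 0, 0, 0, 1, 1, 1, 1, 1, 2, 2
  i=3: 0, 1, 1, 1, 1, 2, 2, 2, 2, 2, 3, 3
  i=4: 0, 1, 2, 2, 2, 3, 3, 3, 3, 3, 4, 4
  i=5: 0, 1, 2, 3, 3, 4, 4, 4, 4, 4, 5, 5
  i=6: 0, 1, 2, 3, 3, 4, 4, 4, 5, 5, 6, 6
  i=7: 1, 2, 3, 4, 4, 5, 5, 5, 6, 6, 7, 7
  i=8: 1, 2, 3, 4, 4, 5, 5, 5, 6, 7, 8, 8
  i=9: 1, 2, 3, 4, 5, 6, 6, 6, 7, 8, 9, 9
  i=10: 1, 2, 3, 4, 5, 6, 7, 7, 8, 9, 10, 10
  i=11: 1, 2, 3, 4, 5, 6, 7, 7, 8, 9, 10, 11
  i=12: 1, 2, 3, 4, 5, 6, 7, 8, 9, 10, 11, 12

hence w(1..12) = (11, 6, 2, 3, 4, 9, 1, 10, 5, 7, 12, 8).

ℓ(w)=26; the 8 essential cells (i,j,r):

[(1, 10, 0), (2, 5, 0), (6, 1, 0), (6, 5, 3), (6, 8, 4), (8, 5, 4), (8, 8, 5), (11, 8, 7)]


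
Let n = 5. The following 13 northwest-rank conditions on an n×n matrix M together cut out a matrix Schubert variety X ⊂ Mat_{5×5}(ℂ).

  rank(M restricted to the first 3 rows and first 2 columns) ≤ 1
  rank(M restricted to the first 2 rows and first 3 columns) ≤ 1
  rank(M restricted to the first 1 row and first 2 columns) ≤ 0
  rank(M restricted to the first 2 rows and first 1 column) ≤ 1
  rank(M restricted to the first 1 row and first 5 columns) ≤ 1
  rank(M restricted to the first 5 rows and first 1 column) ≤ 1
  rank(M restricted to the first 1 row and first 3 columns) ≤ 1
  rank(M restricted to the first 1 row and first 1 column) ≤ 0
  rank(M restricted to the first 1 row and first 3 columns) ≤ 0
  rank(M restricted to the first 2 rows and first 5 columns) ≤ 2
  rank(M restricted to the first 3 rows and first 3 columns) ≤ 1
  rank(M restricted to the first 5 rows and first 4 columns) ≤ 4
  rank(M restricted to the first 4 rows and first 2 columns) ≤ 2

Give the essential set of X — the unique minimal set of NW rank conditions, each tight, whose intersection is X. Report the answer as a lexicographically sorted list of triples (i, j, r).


Rank table r_w(5×5) implied by the 13 constraints:

  0, 0, 0, 1, 1
  1, 1, 1, 2, 2
  1, 1, 1, 2, 3
  1, 2, 2, 3, 4
  1, 2, 3, 4, 5

second differences of R give the permutation w = (4, 1, 5, 2, 3).

Rothe diagram D(w) (5 cells), 2 SE-corners (essential conditions):

[(1, 3, 0), (3, 3, 1)]


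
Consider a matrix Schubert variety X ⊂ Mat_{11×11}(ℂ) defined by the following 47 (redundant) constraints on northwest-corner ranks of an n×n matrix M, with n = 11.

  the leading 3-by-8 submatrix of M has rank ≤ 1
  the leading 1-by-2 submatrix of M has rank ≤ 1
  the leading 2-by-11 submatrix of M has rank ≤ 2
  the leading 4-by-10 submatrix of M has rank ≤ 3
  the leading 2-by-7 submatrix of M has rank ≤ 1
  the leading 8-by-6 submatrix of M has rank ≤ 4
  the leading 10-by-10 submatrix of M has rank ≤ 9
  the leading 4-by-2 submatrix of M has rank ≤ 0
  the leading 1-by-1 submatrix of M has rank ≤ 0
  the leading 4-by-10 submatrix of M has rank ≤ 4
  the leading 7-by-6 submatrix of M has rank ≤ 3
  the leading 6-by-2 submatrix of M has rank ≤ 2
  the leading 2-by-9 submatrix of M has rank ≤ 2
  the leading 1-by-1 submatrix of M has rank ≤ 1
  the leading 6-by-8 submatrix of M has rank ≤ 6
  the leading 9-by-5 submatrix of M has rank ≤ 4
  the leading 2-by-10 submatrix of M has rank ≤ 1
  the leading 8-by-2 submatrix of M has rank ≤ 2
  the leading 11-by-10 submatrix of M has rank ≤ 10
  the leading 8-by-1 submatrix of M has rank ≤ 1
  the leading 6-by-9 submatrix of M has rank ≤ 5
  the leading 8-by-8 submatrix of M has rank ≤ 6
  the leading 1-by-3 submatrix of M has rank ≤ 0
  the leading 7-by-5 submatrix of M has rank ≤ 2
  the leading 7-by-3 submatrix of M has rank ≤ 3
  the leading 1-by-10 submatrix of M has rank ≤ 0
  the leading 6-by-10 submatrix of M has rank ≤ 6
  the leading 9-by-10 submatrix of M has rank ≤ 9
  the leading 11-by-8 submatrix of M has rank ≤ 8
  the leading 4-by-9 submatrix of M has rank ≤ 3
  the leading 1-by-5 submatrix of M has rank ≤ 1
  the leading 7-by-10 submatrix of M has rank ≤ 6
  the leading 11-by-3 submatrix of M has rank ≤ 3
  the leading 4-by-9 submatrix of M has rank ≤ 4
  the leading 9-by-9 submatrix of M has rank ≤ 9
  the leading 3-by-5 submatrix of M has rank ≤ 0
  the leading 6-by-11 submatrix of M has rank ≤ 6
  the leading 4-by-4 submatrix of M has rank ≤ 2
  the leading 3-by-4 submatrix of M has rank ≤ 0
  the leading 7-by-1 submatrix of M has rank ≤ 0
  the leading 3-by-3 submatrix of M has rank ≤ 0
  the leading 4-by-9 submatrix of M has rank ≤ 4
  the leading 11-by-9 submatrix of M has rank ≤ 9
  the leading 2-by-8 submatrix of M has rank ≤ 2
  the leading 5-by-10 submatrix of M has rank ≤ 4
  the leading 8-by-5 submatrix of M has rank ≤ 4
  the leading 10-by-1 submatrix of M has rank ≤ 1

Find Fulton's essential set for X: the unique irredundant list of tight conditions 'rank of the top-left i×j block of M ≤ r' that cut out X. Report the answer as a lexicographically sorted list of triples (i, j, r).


Computing R[i][j] = min implied NW-rank bound (n=11, 47 conditions):

  row 1: 0 0 0 0 0 0 0 0 0 0 1
  row 2: 0 0 0 0 0 1 1 1 1 1 2
  row 3: 0 0 0 0 0 1 1 1 2 2 3
  row 4: 0 0 1 1 1 2 2 2 3 3 4
  row 5: 0 1 2 2 2 3 3 3 4 4 5
  row 6: 0 1 2 2 2 3 4 4 5 5 6
  row 7: 0 1 2 2 2 3 4 5 6 6 7
  row 8: 1 2 3 3 3 4 5 6 7 7 8
  row 9: 1 2 3 4 4 5 6 7 8 8 9
  row 10: 1 2 3 4 5 6 7 8 9 9 10
  row 11: 1 2 3 4 5 6 7 8 9 10 11

second differences of R give the permutation w = (11, 6, 9, 3, 2, 7, 8, 1, 4, 5, 10).

Rothe diagram D(w) (31 cells), 6 SE-corners (essential conditions):

[(1, 10, 0), (3, 5, 0), (3, 8, 1), (4, 2, 0), (7, 1, 0), (7, 5, 2)]


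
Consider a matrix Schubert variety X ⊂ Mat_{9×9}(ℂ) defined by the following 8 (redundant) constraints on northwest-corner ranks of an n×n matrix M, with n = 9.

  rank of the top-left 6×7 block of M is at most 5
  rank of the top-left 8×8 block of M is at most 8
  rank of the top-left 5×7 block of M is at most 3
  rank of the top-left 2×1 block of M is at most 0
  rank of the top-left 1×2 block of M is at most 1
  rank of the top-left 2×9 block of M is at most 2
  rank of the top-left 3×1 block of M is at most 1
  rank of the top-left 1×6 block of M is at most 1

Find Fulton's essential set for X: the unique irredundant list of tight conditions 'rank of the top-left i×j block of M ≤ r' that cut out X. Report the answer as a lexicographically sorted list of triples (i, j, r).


Reconstructing r_w from the 8 given conditions:

  R[1]: 0  1  1  1  1  1  1  1  1
  R[2]: 0  1  2  2  2  2  2  2  2
  R[3]: 1  2  3  3  3  3  3  3  3
  R[4]: 1  2  3  3  3  3  3  4  4
  R[5]: 1  2  3  3  3  3  3  4  5
  R[6]: 1  2  3  4  4  4  4  5  6
  R[7]: 1  2  3  4  5  5  5  6  7
  R[8]: 1  2  3  4  5  6  6  7  8
  R[9]: 1  2  3  4  5  6  7  8  9

hence w(1..9) = (2, 3, 1, 8, 9, 4, 5, 6, 7).

D(w) has 10 cells with 2 SE-corners; essential set:

[(2, 1, 0), (5, 7, 3)]
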